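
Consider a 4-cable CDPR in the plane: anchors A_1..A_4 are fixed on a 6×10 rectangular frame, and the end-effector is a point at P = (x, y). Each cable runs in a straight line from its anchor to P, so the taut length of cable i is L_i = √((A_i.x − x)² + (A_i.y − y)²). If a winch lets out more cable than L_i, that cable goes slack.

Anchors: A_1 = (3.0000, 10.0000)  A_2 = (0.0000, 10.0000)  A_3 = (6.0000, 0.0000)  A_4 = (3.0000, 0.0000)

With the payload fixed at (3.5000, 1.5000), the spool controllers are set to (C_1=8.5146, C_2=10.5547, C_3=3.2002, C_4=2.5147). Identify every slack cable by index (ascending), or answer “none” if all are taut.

cable 1: L_1 = ‖A_1−P‖ = 8.5147;  C_1 = 8.5146 → taut
cable 2: L_2 = ‖A_2−P‖ = 9.1924;  C_2 = 10.5547 → slack
cable 3: L_3 = ‖A_3−P‖ = 2.9155;  C_3 = 3.2002 → slack
cable 4: L_4 = ‖A_4−P‖ = 1.5811;  C_4 = 2.5147 → slack

2, 3, 4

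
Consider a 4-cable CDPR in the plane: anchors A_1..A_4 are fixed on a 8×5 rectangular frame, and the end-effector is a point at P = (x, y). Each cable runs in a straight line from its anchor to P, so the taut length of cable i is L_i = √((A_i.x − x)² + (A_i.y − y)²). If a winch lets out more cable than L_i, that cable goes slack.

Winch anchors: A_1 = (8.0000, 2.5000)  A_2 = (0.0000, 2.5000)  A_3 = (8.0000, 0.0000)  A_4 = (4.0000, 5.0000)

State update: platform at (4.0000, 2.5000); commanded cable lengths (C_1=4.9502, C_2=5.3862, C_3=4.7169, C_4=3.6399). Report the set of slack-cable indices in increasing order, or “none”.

cable 1: L_1 = ‖A_1−P‖ = 4.0000;  C_1 = 4.9502 → slack
cable 2: L_2 = ‖A_2−P‖ = 4.0000;  C_2 = 5.3862 → slack
cable 3: L_3 = ‖A_3−P‖ = 4.7170;  C_3 = 4.7169 → taut
cable 4: L_4 = ‖A_4−P‖ = 2.5000;  C_4 = 3.6399 → slack

1, 2, 4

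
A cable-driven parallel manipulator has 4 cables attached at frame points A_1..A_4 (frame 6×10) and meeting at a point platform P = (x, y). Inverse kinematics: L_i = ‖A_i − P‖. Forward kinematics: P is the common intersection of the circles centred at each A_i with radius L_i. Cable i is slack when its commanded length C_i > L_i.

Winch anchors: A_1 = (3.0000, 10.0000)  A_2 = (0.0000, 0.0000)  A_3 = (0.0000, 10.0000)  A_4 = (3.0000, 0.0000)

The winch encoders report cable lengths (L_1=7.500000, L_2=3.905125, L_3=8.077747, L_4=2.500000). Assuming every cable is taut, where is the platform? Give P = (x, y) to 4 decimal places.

each cable: (A_i−P)·(A_i−P) = L_i²; let k_i = ‖A_i‖²−L_i²
k_1 = 9.0000+100.0000−56.2500 = 52.7500
row 1: 6.0000x + 20.0000y = 68.0000  (k_2=-15.2500)
row 2: 6.0000x + 0.0000y = 18.0000  (k_3=34.7500)
row 3: 0.0000x + 20.0000y = 50.0000  (k_4=2.7500)
Cramer on rows 1–2 → x = 3.0000, y = 2.5000
check cable 4: ‖A_4−P‖² = 6.2500 ≈ L_4² = 6.2500 ✓

(3.0000, 2.5000)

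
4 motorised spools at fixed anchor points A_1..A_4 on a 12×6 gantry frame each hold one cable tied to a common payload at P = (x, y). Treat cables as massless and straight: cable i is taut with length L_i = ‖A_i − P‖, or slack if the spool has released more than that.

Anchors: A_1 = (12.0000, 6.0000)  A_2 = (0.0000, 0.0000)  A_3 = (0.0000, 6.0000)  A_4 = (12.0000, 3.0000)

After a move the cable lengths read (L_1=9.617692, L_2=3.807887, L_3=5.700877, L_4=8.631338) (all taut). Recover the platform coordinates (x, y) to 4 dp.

expand ‖A_i−P‖²=L_i² and subtract eq 1 (c_i ≔ ‖A_i‖²−L_i²)
c_1 = 144.0000+36.0000−92.5000 = 87.5000
eq1−eq2 → [24.0000  12.0000]·P = 102.0000
eq1−eq3 → [24.0000  0.0000]·P = 84.0000
eq1−eq4 → [0.0000  6.0000]·P = 9.0000
2×2 solve → P = (3.5000, 1.5000)
check cable 4: ‖A_4−P‖² = 74.5000 ≈ L_4² = 74.5000 ✓

(3.5000, 1.5000)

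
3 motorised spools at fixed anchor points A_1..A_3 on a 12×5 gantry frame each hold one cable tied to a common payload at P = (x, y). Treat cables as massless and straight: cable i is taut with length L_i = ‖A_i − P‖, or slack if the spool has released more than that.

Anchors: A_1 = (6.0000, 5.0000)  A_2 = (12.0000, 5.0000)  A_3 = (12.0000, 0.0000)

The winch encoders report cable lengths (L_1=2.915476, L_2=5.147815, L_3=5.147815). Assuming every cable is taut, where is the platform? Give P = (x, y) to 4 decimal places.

each cable: (A_i−P)·(A_i−P) = L_i²; let q_i = ‖A_i‖²−L_i²
q_1 = 36.0000+25.0000−8.5000 = 52.5000
row 1: -12.0000x + 0.0000y = -90.0000  (q_2=142.5000)
row 2: -12.0000x + 10.0000y = -65.0000  (q_3=117.5000)
Cramer on rows 1–2 → x = 7.5000, y = 2.5000

(7.5000, 2.5000)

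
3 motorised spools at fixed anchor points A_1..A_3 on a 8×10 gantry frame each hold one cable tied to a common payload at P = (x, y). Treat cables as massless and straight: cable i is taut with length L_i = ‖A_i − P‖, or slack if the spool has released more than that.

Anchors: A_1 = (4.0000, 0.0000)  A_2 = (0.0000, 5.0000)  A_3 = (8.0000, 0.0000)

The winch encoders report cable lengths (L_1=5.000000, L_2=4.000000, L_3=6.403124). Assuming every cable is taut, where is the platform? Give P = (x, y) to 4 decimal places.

(4.0000, 5.0000)

circle eqns → linear via eq_j − eq_1; set q_j = A_j·A_j − L_j²
q_1 = 16.0000+0.0000−25.0000 = -9.0000
8.0000·x − 10.0000·y = q_1−q_2 = -18.0000
-8.0000·x + 0.0000·y = q_1−q_3 = -32.0000
solve first two rows → x=4.0000, y=5.0000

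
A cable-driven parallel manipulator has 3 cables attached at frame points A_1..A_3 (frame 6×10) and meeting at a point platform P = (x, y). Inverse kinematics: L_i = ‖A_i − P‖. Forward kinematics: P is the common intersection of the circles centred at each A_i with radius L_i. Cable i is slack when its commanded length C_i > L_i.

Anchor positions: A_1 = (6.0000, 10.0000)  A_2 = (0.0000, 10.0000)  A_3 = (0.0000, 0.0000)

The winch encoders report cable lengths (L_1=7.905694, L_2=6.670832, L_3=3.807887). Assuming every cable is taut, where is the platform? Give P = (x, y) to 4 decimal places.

circle eqns → linear via eq_j − eq_1; set k_j = A_j·A_j − L_j²
k_1 = 36.0000+100.0000−62.5000 = 73.5000
12.0000·x + 0.0000·y = k_1−k_2 = 18.0000
12.0000·x + 20.0000·y = k_1−k_3 = 88.0000
solve first two rows → x=1.5000, y=3.5000

(1.5000, 3.5000)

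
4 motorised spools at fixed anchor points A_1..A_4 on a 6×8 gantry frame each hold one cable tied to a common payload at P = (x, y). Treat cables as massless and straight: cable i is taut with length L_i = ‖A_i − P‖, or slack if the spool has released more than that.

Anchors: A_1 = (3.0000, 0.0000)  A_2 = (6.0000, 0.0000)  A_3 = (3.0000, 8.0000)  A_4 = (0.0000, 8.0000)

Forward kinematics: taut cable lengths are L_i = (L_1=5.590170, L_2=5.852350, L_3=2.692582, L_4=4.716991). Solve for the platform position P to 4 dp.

expand ‖A_i−P‖²=L_i² and subtract eq 1 (k_i ≔ ‖A_i‖²−L_i²)
k_1 = 9.0000+0.0000−31.2500 = -22.2500
eq1−eq2 → [-6.0000  0.0000]·P = -24.0000
eq1−eq3 → [0.0000  -16.0000]·P = -88.0000
eq1−eq4 → [6.0000  -16.0000]·P = -64.0000
2×2 solve → P = (4.0000, 5.5000)
check cable 4: ‖A_4−P‖² = 22.2500 ≈ L_4² = 22.2500 ✓

(4.0000, 5.5000)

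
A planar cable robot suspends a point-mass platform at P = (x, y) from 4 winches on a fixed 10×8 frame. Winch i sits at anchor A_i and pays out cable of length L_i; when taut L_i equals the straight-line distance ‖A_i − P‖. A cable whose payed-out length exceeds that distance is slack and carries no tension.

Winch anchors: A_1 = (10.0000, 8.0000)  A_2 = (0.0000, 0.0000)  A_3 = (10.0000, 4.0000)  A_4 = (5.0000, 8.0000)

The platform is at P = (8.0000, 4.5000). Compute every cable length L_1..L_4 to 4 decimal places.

L_1: Δ = A_1−P = (2.0000, 3.5000) → ‖Δ‖ = √16.2500 = 4.0311
L_2: Δ = A_2−P = (-8.0000, -4.5000) → ‖Δ‖ = √84.2500 = 9.1788
L_3: Δ = A_3−P = (2.0000, -0.5000) → ‖Δ‖ = √4.2500 = 2.0616
L_4: Δ = A_4−P = (-3.0000, 3.5000) → ‖Δ‖ = √21.2500 = 4.6098

(4.0311, 9.1788, 2.0616, 4.6098)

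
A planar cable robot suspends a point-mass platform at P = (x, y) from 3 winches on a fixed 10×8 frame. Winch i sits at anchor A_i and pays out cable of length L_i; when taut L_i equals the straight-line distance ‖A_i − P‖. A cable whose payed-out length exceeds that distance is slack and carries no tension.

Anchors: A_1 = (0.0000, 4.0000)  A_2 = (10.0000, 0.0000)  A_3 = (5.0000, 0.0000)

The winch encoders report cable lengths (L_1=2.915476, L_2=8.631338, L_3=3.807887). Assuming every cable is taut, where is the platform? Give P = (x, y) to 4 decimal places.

(1.5000, 1.5000)

each cable: (A_i−P)·(A_i−P) = L_i²; let c_i = ‖A_i‖²−L_i²
c_1 = 0.0000+16.0000−8.5000 = 7.5000
row 1: -20.0000x + 8.0000y = -18.0000  (c_2=25.5000)
row 2: -10.0000x + 8.0000y = -3.0000  (c_3=10.5000)
Cramer on rows 1–2 → x = 1.5000, y = 1.5000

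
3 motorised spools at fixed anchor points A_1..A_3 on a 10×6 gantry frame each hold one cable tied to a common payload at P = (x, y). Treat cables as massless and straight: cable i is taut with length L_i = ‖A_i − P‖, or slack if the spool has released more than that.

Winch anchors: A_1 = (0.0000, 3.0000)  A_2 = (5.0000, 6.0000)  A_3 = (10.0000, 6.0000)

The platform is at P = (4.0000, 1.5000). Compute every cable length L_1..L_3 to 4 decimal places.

(4.2720, 4.6098, 7.5000)

cable 1: Δx=-4.0000, Δy=1.5000; L_1 = √(Δx²+Δy²) = 4.2720
cable 2: Δx=1.0000, Δy=4.5000; L_2 = √(Δx²+Δy²) = 4.6098
cable 3: Δx=6.0000, Δy=4.5000; L_3 = √(Δx²+Δy²) = 7.5000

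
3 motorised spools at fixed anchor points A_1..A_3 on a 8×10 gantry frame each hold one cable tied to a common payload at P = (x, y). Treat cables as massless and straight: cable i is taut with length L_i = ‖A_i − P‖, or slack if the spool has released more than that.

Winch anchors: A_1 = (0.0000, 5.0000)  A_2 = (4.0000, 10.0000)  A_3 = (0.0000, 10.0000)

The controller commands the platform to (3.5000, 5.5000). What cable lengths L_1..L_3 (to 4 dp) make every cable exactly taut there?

(3.5355, 4.5277, 5.7009)

L_1 = √((0.0000−3.5000)² + (5.0000−5.5000)²) = 3.5355
L_2 = √((4.0000−3.5000)² + (10.0000−5.5000)²) = 4.5277
L_3 = √((0.0000−3.5000)² + (10.0000−5.5000)²) = 5.7009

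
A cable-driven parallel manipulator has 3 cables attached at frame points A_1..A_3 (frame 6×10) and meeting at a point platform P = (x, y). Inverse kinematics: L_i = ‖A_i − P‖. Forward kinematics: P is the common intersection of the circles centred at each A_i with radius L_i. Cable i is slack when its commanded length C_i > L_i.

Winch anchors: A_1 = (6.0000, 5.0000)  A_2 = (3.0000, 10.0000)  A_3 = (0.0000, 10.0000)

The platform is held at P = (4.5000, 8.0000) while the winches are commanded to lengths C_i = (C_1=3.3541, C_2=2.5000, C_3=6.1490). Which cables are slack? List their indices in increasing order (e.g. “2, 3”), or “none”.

3

cable 1: L_1 = ‖A_1−P‖ = 3.3541;  C_1 = 3.3541 → taut
cable 2: L_2 = ‖A_2−P‖ = 2.5000;  C_2 = 2.5000 → taut
cable 3: L_3 = ‖A_3−P‖ = 4.9244;  C_3 = 6.1490 → slack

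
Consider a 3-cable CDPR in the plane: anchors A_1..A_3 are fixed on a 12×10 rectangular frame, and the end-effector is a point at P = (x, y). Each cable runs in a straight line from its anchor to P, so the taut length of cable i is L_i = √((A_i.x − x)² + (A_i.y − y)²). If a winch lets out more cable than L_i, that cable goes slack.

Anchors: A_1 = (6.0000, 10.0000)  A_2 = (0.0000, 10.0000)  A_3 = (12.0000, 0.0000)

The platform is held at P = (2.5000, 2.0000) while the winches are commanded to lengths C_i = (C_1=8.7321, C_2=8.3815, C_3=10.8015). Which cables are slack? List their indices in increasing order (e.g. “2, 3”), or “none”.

cable 1: √((3.5000)²+(8.0000)²)=8.7321, C_1=8.7321: taut
cable 2: √((-2.5000)²+(8.0000)²)=8.3815, C_2=8.3815: taut
cable 3: √((9.5000)²+(-2.0000)²)=9.7082, C_3=10.8015: slack

3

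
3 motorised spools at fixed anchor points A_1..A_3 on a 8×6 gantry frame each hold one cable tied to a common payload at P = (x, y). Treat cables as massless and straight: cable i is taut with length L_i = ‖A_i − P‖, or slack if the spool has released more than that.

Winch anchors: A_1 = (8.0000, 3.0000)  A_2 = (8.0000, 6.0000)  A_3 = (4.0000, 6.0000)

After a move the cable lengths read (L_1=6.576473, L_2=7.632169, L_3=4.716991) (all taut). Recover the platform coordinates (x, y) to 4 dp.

each cable: (A_i−P)·(A_i−P) = L_i²; let k_i = ‖A_i‖²−L_i²
k_1 = 64.0000+9.0000−43.2500 = 29.7500
row 1: 0.0000x − 6.0000y = -12.0000  (k_2=41.7500)
row 2: 8.0000x − 6.0000y = 0.0000  (k_3=29.7500)
Cramer on rows 1–2 → x = 1.5000, y = 2.0000

(1.5000, 2.0000)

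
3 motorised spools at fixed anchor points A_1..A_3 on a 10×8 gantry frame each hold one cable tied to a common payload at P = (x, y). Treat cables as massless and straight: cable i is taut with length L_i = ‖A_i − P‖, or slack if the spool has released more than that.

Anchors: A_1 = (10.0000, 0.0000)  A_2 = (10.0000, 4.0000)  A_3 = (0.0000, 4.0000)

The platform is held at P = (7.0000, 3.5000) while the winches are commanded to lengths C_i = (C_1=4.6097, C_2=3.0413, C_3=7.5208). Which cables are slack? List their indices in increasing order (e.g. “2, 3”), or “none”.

cable 1: √((3.0000)²+(-3.5000)²)=4.6098, C_1=4.6097: taut
cable 2: √((3.0000)²+(0.5000)²)=3.0414, C_2=3.0413: taut
cable 3: √((-7.0000)²+(0.5000)²)=7.0178, C_3=7.5208: slack

3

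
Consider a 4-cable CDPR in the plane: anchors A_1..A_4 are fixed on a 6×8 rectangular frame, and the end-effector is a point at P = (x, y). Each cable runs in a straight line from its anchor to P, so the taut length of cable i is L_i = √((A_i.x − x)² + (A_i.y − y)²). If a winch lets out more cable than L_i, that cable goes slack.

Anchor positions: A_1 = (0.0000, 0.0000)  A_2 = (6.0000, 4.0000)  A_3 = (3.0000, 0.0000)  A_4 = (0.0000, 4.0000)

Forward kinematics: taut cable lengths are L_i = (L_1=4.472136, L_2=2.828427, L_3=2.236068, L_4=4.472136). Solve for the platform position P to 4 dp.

expand ‖A_i−P‖²=L_i² and subtract eq 1 (q_i ≔ ‖A_i‖²−L_i²)
q_1 = 0.0000+0.0000−20.0000 = -20.0000
eq1−eq2 → [-12.0000  -8.0000]·P = -64.0000
eq1−eq3 → [-6.0000  0.0000]·P = -24.0000
eq1−eq4 → [0.0000  -8.0000]·P = -16.0000
2×2 solve → P = (4.0000, 2.0000)
check cable 4: ‖A_4−P‖² = 20.0000 ≈ L_4² = 20.0000 ✓

(4.0000, 2.0000)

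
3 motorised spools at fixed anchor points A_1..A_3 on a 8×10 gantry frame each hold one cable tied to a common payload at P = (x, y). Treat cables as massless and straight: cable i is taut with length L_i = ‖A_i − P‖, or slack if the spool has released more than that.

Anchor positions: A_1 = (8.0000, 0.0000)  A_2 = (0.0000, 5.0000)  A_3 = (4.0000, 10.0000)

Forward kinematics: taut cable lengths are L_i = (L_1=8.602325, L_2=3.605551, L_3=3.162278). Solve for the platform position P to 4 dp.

(3.0000, 7.0000)

expand ‖A_i−P‖²=L_i² and subtract eq 1 (k_i ≔ ‖A_i‖²−L_i²)
k_1 = 64.0000+0.0000−74.0000 = -10.0000
eq1−eq2 → [16.0000  -10.0000]·P = -22.0000
eq1−eq3 → [8.0000  -20.0000]·P = -116.0000
2×2 solve → P = (3.0000, 7.0000)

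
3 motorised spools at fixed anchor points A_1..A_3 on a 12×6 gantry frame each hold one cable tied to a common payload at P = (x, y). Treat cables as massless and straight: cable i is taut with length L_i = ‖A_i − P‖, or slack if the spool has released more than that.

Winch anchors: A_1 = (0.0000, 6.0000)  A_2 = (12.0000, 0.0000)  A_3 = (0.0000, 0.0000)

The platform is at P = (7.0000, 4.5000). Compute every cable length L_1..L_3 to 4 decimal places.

L_1: Δ = A_1−P = (-7.0000, 1.5000) → ‖Δ‖ = √51.2500 = 7.1589
L_2: Δ = A_2−P = (5.0000, -4.5000) → ‖Δ‖ = √45.2500 = 6.7268
L_3: Δ = A_3−P = (-7.0000, -4.5000) → ‖Δ‖ = √69.2500 = 8.3217

(7.1589, 6.7268, 8.3217)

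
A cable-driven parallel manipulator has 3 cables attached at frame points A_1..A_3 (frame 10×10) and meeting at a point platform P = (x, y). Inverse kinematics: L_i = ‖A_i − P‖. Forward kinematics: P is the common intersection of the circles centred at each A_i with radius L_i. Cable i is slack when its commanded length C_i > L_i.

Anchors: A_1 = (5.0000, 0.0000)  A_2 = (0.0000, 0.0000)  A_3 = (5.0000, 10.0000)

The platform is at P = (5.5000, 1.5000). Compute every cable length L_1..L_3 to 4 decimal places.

L_1: Δ = A_1−P = (-0.5000, -1.5000) → ‖Δ‖ = √2.5000 = 1.5811
L_2: Δ = A_2−P = (-5.5000, -1.5000) → ‖Δ‖ = √32.5000 = 5.7009
L_3: Δ = A_3−P = (-0.5000, 8.5000) → ‖Δ‖ = √72.5000 = 8.5147

(1.5811, 5.7009, 8.5147)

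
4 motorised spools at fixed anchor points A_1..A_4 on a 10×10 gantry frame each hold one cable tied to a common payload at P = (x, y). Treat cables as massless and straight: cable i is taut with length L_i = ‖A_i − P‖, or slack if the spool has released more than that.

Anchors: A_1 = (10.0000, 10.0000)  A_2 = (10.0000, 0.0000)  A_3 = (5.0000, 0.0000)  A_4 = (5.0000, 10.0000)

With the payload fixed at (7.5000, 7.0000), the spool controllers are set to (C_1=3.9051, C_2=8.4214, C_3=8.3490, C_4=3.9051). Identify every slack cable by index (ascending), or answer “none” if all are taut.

2, 3

cable 1: L_1 = ‖A_1−P‖ = 3.9051;  C_1 = 3.9051 → taut
cable 2: L_2 = ‖A_2−P‖ = 7.4330;  C_2 = 8.4214 → slack
cable 3: L_3 = ‖A_3−P‖ = 7.4330;  C_3 = 8.3490 → slack
cable 4: L_4 = ‖A_4−P‖ = 3.9051;  C_4 = 3.9051 → taut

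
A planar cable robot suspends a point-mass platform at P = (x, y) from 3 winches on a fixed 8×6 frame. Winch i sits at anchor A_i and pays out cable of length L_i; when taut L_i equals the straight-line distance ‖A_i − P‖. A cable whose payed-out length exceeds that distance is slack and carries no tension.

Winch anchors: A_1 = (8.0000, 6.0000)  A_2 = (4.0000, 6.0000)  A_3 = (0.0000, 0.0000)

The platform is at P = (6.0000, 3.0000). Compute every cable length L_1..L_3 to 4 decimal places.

(3.6056, 3.6056, 6.7082)

L_1 = √((8.0000−6.0000)² + (6.0000−3.0000)²) = 3.6056
L_2 = √((4.0000−6.0000)² + (6.0000−3.0000)²) = 3.6056
L_3 = √((0.0000−6.0000)² + (0.0000−3.0000)²) = 6.7082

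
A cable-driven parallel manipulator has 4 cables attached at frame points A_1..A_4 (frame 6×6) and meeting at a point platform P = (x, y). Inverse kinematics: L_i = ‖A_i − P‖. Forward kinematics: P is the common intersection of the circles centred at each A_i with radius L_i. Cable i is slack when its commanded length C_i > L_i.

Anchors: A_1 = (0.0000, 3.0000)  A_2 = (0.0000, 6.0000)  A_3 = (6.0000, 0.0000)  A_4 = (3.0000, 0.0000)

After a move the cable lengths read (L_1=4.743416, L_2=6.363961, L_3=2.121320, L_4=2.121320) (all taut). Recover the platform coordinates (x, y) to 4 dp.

circle eqns → linear via eq_j − eq_1; set k_j = A_j·A_j − L_j²
k_1 = 0.0000+9.0000−22.5000 = -13.5000
0.0000·x − 6.0000·y = k_1−k_2 = -9.0000
-12.0000·x + 6.0000·y = k_1−k_3 = -45.0000
-6.0000·x + 6.0000·y = k_1−k_4 = -18.0000
solve first two rows → x=4.5000, y=1.5000
check cable 4: ‖A_4−P‖² = 4.5000 ≈ L_4² = 4.5000 ✓

(4.5000, 1.5000)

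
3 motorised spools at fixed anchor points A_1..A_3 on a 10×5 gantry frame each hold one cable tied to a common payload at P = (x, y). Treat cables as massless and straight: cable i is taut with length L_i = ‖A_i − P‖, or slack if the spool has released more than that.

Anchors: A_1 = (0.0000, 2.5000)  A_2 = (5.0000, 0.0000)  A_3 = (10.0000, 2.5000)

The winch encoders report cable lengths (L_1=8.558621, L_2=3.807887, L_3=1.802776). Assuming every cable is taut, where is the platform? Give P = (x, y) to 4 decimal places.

(8.5000, 1.5000)

each cable: (A_i−P)·(A_i−P) = L_i²; let k_i = ‖A_i‖²−L_i²
k_1 = 0.0000+6.2500−73.2500 = -67.0000
row 1: -10.0000x + 5.0000y = -77.5000  (k_2=10.5000)
row 2: -20.0000x + 0.0000y = -170.0000  (k_3=103.0000)
Cramer on rows 1–2 → x = 8.5000, y = 1.5000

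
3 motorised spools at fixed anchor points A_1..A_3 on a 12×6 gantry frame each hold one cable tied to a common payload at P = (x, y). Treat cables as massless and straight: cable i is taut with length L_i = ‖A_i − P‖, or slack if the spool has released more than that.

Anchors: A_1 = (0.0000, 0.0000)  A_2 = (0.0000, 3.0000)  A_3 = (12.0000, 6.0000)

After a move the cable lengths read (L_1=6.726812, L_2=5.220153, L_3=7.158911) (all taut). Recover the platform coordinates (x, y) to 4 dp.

each cable: (A_i−P)·(A_i−P) = L_i²; let q_i = ‖A_i‖²−L_i²
q_1 = 0.0000+0.0000−45.2500 = -45.2500
row 1: 0.0000x − 6.0000y = -27.0000  (q_2=-18.2500)
row 2: -24.0000x − 12.0000y = -174.0000  (q_3=128.7500)
Cramer on rows 1–2 → x = 5.0000, y = 4.5000

(5.0000, 4.5000)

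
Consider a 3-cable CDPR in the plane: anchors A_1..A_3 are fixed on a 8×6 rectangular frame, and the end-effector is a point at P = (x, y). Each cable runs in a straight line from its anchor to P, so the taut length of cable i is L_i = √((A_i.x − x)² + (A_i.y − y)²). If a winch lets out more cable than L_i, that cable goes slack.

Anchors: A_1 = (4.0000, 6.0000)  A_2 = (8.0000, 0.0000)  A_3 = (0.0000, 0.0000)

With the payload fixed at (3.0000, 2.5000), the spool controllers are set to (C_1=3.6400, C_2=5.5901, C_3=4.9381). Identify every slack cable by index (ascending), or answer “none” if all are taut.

3

cable 1: L_1 = ‖A_1−P‖ = 3.6401;  C_1 = 3.6400 → taut
cable 2: L_2 = ‖A_2−P‖ = 5.5902;  C_2 = 5.5901 → taut
cable 3: L_3 = ‖A_3−P‖ = 3.9051;  C_3 = 4.9381 → slack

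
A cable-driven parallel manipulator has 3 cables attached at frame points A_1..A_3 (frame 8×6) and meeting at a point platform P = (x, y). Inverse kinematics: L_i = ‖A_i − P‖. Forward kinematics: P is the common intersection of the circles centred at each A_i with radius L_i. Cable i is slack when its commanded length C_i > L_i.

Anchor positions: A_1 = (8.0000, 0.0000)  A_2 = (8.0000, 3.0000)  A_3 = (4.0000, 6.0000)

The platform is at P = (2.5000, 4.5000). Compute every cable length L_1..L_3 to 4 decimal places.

cable 1: Δx=5.5000, Δy=-4.5000; L_1 = √(Δx²+Δy²) = 7.1063
cable 2: Δx=5.5000, Δy=-1.5000; L_2 = √(Δx²+Δy²) = 5.7009
cable 3: Δx=1.5000, Δy=1.5000; L_3 = √(Δx²+Δy²) = 2.1213

(7.1063, 5.7009, 2.1213)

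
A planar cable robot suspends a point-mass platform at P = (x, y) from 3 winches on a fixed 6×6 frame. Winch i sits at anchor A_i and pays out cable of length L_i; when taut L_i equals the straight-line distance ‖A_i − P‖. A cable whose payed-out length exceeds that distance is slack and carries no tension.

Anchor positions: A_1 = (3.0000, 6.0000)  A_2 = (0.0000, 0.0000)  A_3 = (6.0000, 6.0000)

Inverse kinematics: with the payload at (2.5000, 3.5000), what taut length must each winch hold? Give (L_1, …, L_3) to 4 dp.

(2.5495, 4.3012, 4.3012)

L_1: Δ = A_1−P = (0.5000, 2.5000) → ‖Δ‖ = √6.5000 = 2.5495
L_2: Δ = A_2−P = (-2.5000, -3.5000) → ‖Δ‖ = √18.5000 = 4.3012
L_3: Δ = A_3−P = (3.5000, 2.5000) → ‖Δ‖ = √18.5000 = 4.3012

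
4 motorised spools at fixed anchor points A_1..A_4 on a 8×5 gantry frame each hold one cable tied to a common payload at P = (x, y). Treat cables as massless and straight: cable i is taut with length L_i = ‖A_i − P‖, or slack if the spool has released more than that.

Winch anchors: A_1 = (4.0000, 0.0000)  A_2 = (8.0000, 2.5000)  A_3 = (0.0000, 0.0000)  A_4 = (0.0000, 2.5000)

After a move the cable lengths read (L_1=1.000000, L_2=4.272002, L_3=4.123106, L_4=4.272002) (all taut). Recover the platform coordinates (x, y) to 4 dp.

circle eqns → linear via eq_j − eq_1; set c_j = A_j·A_j − L_j²
c_1 = 16.0000+0.0000−1.0000 = 15.0000
-8.0000·x − 5.0000·y = c_1−c_2 = -37.0000
8.0000·x + 0.0000·y = c_1−c_3 = 32.0000
8.0000·x − 5.0000·y = c_1−c_4 = 27.0000
solve first two rows → x=4.0000, y=1.0000
check cable 4: ‖A_4−P‖² = 18.2500 ≈ L_4² = 18.2500 ✓

(4.0000, 1.0000)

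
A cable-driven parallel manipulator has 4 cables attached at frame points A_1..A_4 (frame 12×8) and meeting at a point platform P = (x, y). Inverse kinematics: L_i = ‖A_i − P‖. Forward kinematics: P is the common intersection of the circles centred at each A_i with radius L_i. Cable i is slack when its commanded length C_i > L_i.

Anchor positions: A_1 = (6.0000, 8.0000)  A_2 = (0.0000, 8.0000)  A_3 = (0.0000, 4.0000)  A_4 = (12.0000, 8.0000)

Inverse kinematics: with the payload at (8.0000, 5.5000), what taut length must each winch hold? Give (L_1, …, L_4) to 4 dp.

(3.2016, 8.3815, 8.1394, 4.7170)

L_1: Δ = A_1−P = (-2.0000, 2.5000) → ‖Δ‖ = √10.2500 = 3.2016
L_2: Δ = A_2−P = (-8.0000, 2.5000) → ‖Δ‖ = √70.2500 = 8.3815
L_3: Δ = A_3−P = (-8.0000, -1.5000) → ‖Δ‖ = √66.2500 = 8.1394
L_4: Δ = A_4−P = (4.0000, 2.5000) → ‖Δ‖ = √22.2500 = 4.7170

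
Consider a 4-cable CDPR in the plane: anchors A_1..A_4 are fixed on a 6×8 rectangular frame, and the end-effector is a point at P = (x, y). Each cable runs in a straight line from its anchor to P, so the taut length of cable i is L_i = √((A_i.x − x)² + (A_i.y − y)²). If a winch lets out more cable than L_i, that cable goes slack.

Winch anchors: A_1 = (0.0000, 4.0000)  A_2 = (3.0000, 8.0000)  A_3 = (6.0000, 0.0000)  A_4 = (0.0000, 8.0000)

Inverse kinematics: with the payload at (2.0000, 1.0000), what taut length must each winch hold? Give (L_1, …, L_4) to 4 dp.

(3.6056, 7.0711, 4.1231, 7.2801)

cable 1: Δx=-2.0000, Δy=3.0000; L_1 = √(Δx²+Δy²) = 3.6056
cable 2: Δx=1.0000, Δy=7.0000; L_2 = √(Δx²+Δy²) = 7.0711
cable 3: Δx=4.0000, Δy=-1.0000; L_3 = √(Δx²+Δy²) = 4.1231
cable 4: Δx=-2.0000, Δy=7.0000; L_4 = √(Δx²+Δy²) = 7.2801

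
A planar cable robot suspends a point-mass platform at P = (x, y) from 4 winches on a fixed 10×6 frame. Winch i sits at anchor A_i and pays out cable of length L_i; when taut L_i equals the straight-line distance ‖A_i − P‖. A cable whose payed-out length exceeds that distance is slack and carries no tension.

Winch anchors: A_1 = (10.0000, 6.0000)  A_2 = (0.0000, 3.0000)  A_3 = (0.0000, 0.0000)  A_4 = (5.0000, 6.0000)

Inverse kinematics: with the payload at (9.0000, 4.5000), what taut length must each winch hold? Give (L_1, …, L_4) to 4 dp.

(1.8028, 9.1241, 10.0623, 4.2720)

L_1: Δ = A_1−P = (1.0000, 1.5000) → ‖Δ‖ = √3.2500 = 1.8028
L_2: Δ = A_2−P = (-9.0000, -1.5000) → ‖Δ‖ = √83.2500 = 9.1241
L_3: Δ = A_3−P = (-9.0000, -4.5000) → ‖Δ‖ = √101.2500 = 10.0623
L_4: Δ = A_4−P = (-4.0000, 1.5000) → ‖Δ‖ = √18.2500 = 4.2720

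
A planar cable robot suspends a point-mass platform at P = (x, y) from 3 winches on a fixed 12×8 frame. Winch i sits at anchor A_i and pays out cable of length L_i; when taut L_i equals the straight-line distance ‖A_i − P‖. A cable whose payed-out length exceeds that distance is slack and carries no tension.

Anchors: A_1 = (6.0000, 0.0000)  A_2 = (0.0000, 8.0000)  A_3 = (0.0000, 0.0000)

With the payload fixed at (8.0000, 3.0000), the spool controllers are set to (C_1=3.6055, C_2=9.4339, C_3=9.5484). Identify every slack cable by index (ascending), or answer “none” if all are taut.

3

cable 1: √((-2.0000)²+(-3.0000)²)=3.6056, C_1=3.6055: taut
cable 2: √((-8.0000)²+(5.0000)²)=9.4340, C_2=9.4339: taut
cable 3: √((-8.0000)²+(-3.0000)²)=8.5440, C_3=9.5484: slack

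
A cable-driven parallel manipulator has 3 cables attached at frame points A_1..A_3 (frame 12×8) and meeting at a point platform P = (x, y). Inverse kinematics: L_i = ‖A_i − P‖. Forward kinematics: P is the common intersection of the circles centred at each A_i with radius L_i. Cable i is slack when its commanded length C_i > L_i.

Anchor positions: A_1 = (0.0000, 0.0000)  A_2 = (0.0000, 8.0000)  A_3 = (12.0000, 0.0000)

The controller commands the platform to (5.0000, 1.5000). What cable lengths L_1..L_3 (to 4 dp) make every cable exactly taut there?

(5.2202, 8.2006, 7.1589)

L_1 = √((0.0000−5.0000)² + (0.0000−1.5000)²) = 5.2202
L_2 = √((0.0000−5.0000)² + (8.0000−1.5000)²) = 8.2006
L_3 = √((12.0000−5.0000)² + (0.0000−1.5000)²) = 7.1589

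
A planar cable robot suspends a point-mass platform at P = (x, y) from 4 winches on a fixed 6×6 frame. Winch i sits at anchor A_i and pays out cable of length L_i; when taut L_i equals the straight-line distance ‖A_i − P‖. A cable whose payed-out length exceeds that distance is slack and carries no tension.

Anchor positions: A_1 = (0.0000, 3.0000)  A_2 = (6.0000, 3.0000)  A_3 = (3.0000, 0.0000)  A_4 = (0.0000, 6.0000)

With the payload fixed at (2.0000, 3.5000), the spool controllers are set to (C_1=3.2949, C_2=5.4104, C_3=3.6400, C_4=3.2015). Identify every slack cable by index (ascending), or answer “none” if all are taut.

cable 1: L_1 = ‖A_1−P‖ = 2.0616;  C_1 = 3.2949 → slack
cable 2: L_2 = ‖A_2−P‖ = 4.0311;  C_2 = 5.4104 → slack
cable 3: L_3 = ‖A_3−P‖ = 3.6401;  C_3 = 3.6400 → taut
cable 4: L_4 = ‖A_4−P‖ = 3.2016;  C_4 = 3.2015 → taut

1, 2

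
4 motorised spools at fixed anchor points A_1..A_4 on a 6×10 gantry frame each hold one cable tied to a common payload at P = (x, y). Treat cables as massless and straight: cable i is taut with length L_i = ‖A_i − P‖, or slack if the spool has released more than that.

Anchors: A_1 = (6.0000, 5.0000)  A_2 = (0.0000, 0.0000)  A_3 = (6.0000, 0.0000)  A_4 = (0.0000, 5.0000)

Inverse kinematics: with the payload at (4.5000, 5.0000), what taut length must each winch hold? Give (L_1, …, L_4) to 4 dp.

(1.5000, 6.7268, 5.2202, 4.5000)

cable 1: Δx=1.5000, Δy=0.0000; L_1 = √(Δx²+Δy²) = 1.5000
cable 2: Δx=-4.5000, Δy=-5.0000; L_2 = √(Δx²+Δy²) = 6.7268
cable 3: Δx=1.5000, Δy=-5.0000; L_3 = √(Δx²+Δy²) = 5.2202
cable 4: Δx=-4.5000, Δy=0.0000; L_4 = √(Δx²+Δy²) = 4.5000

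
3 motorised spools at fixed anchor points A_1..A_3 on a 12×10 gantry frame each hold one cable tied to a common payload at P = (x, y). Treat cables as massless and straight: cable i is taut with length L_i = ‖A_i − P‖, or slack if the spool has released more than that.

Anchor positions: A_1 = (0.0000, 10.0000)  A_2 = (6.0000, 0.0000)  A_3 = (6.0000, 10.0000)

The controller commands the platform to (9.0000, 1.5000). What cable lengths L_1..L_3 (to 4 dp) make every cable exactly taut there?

(12.3794, 3.3541, 9.0139)

cable 1: Δx=-9.0000, Δy=8.5000; L_1 = √(Δx²+Δy²) = 12.3794
cable 2: Δx=-3.0000, Δy=-1.5000; L_2 = √(Δx²+Δy²) = 3.3541
cable 3: Δx=-3.0000, Δy=8.5000; L_3 = √(Δx²+Δy²) = 9.0139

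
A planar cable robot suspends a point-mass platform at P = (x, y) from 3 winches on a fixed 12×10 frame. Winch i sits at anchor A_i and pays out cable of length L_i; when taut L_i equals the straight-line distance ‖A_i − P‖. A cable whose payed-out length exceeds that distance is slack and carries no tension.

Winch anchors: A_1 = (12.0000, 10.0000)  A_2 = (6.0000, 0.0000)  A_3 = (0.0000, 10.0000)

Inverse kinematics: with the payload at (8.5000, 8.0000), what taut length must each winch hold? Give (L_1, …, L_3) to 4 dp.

L_1 = √((12.0000−8.5000)² + (10.0000−8.0000)²) = 4.0311
L_2 = √((6.0000−8.5000)² + (0.0000−8.0000)²) = 8.3815
L_3 = √((0.0000−8.5000)² + (10.0000−8.0000)²) = 8.7321

(4.0311, 8.3815, 8.7321)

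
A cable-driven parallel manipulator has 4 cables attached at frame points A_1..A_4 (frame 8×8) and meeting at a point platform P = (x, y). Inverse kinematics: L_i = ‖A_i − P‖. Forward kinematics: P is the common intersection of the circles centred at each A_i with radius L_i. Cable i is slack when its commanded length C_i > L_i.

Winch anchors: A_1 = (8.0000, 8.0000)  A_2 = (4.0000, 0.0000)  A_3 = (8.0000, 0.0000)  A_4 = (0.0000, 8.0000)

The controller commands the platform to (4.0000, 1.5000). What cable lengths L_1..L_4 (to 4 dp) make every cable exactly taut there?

(7.6322, 1.5000, 4.2720, 7.6322)

L_1: Δ = A_1−P = (4.0000, 6.5000) → ‖Δ‖ = √58.2500 = 7.6322
L_2: Δ = A_2−P = (0.0000, -1.5000) → ‖Δ‖ = √2.2500 = 1.5000
L_3: Δ = A_3−P = (4.0000, -1.5000) → ‖Δ‖ = √18.2500 = 4.2720
L_4: Δ = A_4−P = (-4.0000, 6.5000) → ‖Δ‖ = √58.2500 = 7.6322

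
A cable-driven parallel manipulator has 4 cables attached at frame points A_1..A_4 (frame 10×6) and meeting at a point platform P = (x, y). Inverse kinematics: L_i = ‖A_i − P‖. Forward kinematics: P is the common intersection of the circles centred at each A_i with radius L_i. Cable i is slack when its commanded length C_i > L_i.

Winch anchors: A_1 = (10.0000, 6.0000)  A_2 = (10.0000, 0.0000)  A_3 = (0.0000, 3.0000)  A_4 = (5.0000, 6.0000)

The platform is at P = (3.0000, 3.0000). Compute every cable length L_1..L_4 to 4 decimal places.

(7.6158, 7.6158, 3.0000, 3.6056)

L_1 = √((10.0000−3.0000)² + (6.0000−3.0000)²) = 7.6158
L_2 = √((10.0000−3.0000)² + (0.0000−3.0000)²) = 7.6158
L_3 = √((0.0000−3.0000)² + (3.0000−3.0000)²) = 3.0000
L_4 = √((5.0000−3.0000)² + (6.0000−3.0000)²) = 3.6056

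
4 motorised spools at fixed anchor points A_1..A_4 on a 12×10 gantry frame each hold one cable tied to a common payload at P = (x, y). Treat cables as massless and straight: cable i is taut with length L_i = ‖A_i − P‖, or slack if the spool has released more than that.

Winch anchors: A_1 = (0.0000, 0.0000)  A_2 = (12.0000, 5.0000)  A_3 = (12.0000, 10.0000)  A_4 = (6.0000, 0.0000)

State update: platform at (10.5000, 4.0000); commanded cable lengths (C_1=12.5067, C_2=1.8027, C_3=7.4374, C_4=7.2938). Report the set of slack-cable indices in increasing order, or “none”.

cable 1: L_1 = ‖A_1−P‖ = 11.2361;  C_1 = 12.5067 → slack
cable 2: L_2 = ‖A_2−P‖ = 1.8028;  C_2 = 1.8027 → taut
cable 3: L_3 = ‖A_3−P‖ = 6.1847;  C_3 = 7.4374 → slack
cable 4: L_4 = ‖A_4−P‖ = 6.0208;  C_4 = 7.2938 → slack

1, 3, 4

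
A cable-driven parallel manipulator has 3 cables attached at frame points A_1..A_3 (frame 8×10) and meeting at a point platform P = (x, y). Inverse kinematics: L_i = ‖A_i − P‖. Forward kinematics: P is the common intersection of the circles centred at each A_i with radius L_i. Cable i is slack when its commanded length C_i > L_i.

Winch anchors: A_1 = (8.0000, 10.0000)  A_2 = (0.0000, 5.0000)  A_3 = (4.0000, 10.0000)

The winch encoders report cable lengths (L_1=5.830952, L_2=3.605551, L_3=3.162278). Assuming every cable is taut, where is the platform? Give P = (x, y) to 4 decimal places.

each cable: (A_i−P)·(A_i−P) = L_i²; let c_i = ‖A_i‖²−L_i²
c_1 = 64.0000+100.0000−34.0000 = 130.0000
row 1: 16.0000x + 10.0000y = 118.0000  (c_2=12.0000)
row 2: 8.0000x + 0.0000y = 24.0000  (c_3=106.0000)
Cramer on rows 1–2 → x = 3.0000, y = 7.0000

(3.0000, 7.0000)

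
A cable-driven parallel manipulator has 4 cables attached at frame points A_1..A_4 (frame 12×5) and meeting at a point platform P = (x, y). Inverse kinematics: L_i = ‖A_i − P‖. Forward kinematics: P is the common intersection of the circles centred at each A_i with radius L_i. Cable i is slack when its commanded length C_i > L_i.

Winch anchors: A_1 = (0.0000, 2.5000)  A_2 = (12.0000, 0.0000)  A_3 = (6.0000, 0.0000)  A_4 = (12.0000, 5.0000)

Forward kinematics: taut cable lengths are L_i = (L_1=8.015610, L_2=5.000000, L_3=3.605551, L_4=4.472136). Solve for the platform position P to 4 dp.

(8.0000, 3.0000)

expand ‖A_i−P‖²=L_i² and subtract eq 1 (k_i ≔ ‖A_i‖²−L_i²)
k_1 = 0.0000+6.2500−64.2500 = -58.0000
eq1−eq2 → [-24.0000  5.0000]·P = -177.0000
eq1−eq3 → [-12.0000  5.0000]·P = -81.0000
eq1−eq4 → [-24.0000  -5.0000]·P = -207.0000
2×2 solve → P = (8.0000, 3.0000)
check cable 4: ‖A_4−P‖² = 20.0000 ≈ L_4² = 20.0000 ✓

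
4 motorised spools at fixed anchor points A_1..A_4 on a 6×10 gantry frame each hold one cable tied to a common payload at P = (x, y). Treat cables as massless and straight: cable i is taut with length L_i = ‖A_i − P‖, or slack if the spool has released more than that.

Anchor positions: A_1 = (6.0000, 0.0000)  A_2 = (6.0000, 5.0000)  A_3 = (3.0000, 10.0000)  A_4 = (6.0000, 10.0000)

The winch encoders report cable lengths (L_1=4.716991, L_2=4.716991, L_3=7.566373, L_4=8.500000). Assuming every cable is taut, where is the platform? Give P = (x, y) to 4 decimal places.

expand ‖A_i−P‖²=L_i² and subtract eq 1 (q_i ≔ ‖A_i‖²−L_i²)
q_1 = 36.0000+0.0000−22.2500 = 13.7500
eq1−eq2 → [0.0000  -10.0000]·P = -25.0000
eq1−eq3 → [6.0000  -20.0000]·P = -38.0000
eq1−eq4 → [0.0000  -20.0000]·P = -50.0000
2×2 solve → P = (2.0000, 2.5000)
check cable 4: ‖A_4−P‖² = 72.2500 ≈ L_4² = 72.2500 ✓

(2.0000, 2.5000)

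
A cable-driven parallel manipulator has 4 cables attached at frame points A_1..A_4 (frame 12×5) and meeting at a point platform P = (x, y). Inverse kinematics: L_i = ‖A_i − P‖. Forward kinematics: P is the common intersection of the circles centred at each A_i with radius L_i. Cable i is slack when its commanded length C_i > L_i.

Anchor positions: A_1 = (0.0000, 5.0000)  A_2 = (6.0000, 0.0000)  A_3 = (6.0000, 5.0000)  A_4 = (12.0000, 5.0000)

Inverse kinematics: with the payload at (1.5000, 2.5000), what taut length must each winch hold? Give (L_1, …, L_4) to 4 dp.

L_1: Δ = A_1−P = (-1.5000, 2.5000) → ‖Δ‖ = √8.5000 = 2.9155
L_2: Δ = A_2−P = (4.5000, -2.5000) → ‖Δ‖ = √26.5000 = 5.1478
L_3: Δ = A_3−P = (4.5000, 2.5000) → ‖Δ‖ = √26.5000 = 5.1478
L_4: Δ = A_4−P = (10.5000, 2.5000) → ‖Δ‖ = √116.5000 = 10.7935

(2.9155, 5.1478, 5.1478, 10.7935)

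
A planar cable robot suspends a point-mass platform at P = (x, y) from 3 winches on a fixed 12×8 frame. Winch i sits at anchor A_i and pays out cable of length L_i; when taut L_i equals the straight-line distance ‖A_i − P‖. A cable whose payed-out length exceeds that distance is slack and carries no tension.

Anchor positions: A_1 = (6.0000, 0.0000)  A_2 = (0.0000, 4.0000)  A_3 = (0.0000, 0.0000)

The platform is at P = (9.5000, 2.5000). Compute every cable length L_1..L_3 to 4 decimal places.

(4.3012, 9.6177, 9.8234)

L_1: Δ = A_1−P = (-3.5000, -2.5000) → ‖Δ‖ = √18.5000 = 4.3012
L_2: Δ = A_2−P = (-9.5000, 1.5000) → ‖Δ‖ = √92.5000 = 9.6177
L_3: Δ = A_3−P = (-9.5000, -2.5000) → ‖Δ‖ = √96.5000 = 9.8234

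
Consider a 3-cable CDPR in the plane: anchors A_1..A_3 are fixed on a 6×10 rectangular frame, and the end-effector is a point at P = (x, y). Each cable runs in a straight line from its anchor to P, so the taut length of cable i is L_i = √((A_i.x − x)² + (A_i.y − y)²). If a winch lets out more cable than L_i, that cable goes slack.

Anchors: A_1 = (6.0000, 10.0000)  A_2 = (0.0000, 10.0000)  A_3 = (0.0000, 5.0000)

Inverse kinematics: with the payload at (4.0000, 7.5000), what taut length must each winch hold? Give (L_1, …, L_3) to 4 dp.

cable 1: Δx=2.0000, Δy=2.5000; L_1 = √(Δx²+Δy²) = 3.2016
cable 2: Δx=-4.0000, Δy=2.5000; L_2 = √(Δx²+Δy²) = 4.7170
cable 3: Δx=-4.0000, Δy=-2.5000; L_3 = √(Δx²+Δy²) = 4.7170

(3.2016, 4.7170, 4.7170)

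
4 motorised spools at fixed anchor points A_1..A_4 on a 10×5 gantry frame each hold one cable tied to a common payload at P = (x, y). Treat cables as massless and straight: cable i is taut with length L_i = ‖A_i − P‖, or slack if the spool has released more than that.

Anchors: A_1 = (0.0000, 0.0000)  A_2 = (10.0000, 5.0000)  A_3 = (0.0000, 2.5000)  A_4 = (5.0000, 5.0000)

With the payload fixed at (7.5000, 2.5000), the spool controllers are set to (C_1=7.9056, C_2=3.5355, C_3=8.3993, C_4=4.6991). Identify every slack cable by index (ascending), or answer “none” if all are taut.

3, 4

i=1: geometric 7.9057 vs commanded 7.9056 ⇒ taut
i=2: geometric 3.5355 vs commanded 3.5355 ⇒ taut
i=3: geometric 7.5000 vs commanded 8.3993 ⇒ slack
i=4: geometric 3.5355 vs commanded 4.6991 ⇒ slack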